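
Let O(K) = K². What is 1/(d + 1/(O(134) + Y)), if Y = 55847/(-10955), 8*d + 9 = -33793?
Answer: -786608532/3323617656013 ≈ -0.00023667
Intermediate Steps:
d = -16901/4 (d = -9/8 + (⅛)*(-33793) = -9/8 - 33793/8 = -16901/4 ≈ -4225.3)
Y = -55847/10955 (Y = 55847*(-1/10955) = -55847/10955 ≈ -5.0979)
1/(d + 1/(O(134) + Y)) = 1/(-16901/4 + 1/(134² - 55847/10955)) = 1/(-16901/4 + 1/(17956 - 55847/10955)) = 1/(-16901/4 + 1/(196652133/10955)) = 1/(-16901/4 + 10955/196652133) = 1/(-3323617656013/786608532) = -786608532/3323617656013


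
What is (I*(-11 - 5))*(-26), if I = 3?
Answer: 1248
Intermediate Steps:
(I*(-11 - 5))*(-26) = (3*(-11 - 5))*(-26) = (3*(-16))*(-26) = -48*(-26) = 1248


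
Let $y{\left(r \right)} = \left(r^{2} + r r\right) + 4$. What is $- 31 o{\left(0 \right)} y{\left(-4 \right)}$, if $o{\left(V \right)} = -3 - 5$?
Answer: $8928$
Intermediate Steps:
$y{\left(r \right)} = 4 + 2 r^{2}$ ($y{\left(r \right)} = \left(r^{2} + r^{2}\right) + 4 = 2 r^{2} + 4 = 4 + 2 r^{2}$)
$o{\left(V \right)} = -8$ ($o{\left(V \right)} = -3 - 5 = -8$)
$- 31 o{\left(0 \right)} y{\left(-4 \right)} = \left(-31\right) \left(-8\right) \left(4 + 2 \left(-4\right)^{2}\right) = 248 \left(4 + 2 \cdot 16\right) = 248 \left(4 + 32\right) = 248 \cdot 36 = 8928$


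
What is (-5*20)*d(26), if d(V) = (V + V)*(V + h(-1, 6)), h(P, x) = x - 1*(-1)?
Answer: -171600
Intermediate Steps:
h(P, x) = 1 + x (h(P, x) = x + 1 = 1 + x)
d(V) = 2*V*(7 + V) (d(V) = (V + V)*(V + (1 + 6)) = (2*V)*(V + 7) = (2*V)*(7 + V) = 2*V*(7 + V))
(-5*20)*d(26) = (-5*20)*(2*26*(7 + 26)) = -200*26*33 = -100*1716 = -171600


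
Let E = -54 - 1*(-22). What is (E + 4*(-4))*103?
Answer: -4944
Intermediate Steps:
E = -32 (E = -54 + 22 = -32)
(E + 4*(-4))*103 = (-32 + 4*(-4))*103 = (-32 - 16)*103 = -48*103 = -4944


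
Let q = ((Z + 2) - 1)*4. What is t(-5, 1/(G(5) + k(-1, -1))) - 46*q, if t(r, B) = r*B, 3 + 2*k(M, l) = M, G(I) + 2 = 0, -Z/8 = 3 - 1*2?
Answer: 5157/4 ≈ 1289.3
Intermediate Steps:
Z = -8 (Z = -8*(3 - 1*2) = -8*(3 - 2) = -8*1 = -8)
G(I) = -2 (G(I) = -2 + 0 = -2)
k(M, l) = -3/2 + M/2
q = -28 (q = ((-8 + 2) - 1)*4 = (-6 - 1)*4 = -7*4 = -28)
t(r, B) = B*r
t(-5, 1/(G(5) + k(-1, -1))) - 46*q = -5/(-2 + (-3/2 + (½)*(-1))) - 46*(-28) = -5/(-2 + (-3/2 - ½)) + 1288 = -5/(-2 - 2) + 1288 = -5/(-4) + 1288 = -¼*(-5) + 1288 = 5/4 + 1288 = 5157/4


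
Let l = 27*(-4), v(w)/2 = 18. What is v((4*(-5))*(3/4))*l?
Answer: -3888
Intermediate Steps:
v(w) = 36 (v(w) = 2*18 = 36)
l = -108
v((4*(-5))*(3/4))*l = 36*(-108) = -3888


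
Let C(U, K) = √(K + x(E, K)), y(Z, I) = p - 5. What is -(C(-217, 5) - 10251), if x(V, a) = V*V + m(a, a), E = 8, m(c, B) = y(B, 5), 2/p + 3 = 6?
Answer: 10251 - √582/3 ≈ 10243.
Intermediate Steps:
p = ⅔ (p = 2/(-3 + 6) = 2/3 = 2*(⅓) = ⅔ ≈ 0.66667)
y(Z, I) = -13/3 (y(Z, I) = ⅔ - 5 = -13/3)
m(c, B) = -13/3
x(V, a) = -13/3 + V² (x(V, a) = V*V - 13/3 = V² - 13/3 = -13/3 + V²)
C(U, K) = √(179/3 + K) (C(U, K) = √(K + (-13/3 + 8²)) = √(K + (-13/3 + 64)) = √(K + 179/3) = √(179/3 + K))
-(C(-217, 5) - 10251) = -(√(537 + 9*5)/3 - 10251) = -(√(537 + 45)/3 - 10251) = -(√582/3 - 10251) = -(-10251 + √582/3) = 10251 - √582/3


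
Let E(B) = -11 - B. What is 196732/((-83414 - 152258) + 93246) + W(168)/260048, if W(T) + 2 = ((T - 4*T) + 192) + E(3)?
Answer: -3200404929/2314849778 ≈ -1.3826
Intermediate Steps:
W(T) = 176 - 3*T (W(T) = -2 + (((T - 4*T) + 192) + (-11 - 1*3)) = -2 + ((-3*T + 192) + (-11 - 3)) = -2 + ((192 - 3*T) - 14) = -2 + (178 - 3*T) = 176 - 3*T)
196732/((-83414 - 152258) + 93246) + W(168)/260048 = 196732/((-83414 - 152258) + 93246) + (176 - 3*168)/260048 = 196732/(-235672 + 93246) + (176 - 504)*(1/260048) = 196732/(-142426) - 328*1/260048 = 196732*(-1/142426) - 41/32506 = -98366/71213 - 41/32506 = -3200404929/2314849778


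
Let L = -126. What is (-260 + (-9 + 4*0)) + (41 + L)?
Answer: -354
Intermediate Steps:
(-260 + (-9 + 4*0)) + (41 + L) = (-260 + (-9 + 4*0)) + (41 - 126) = (-260 + (-9 + 0)) - 85 = (-260 - 9) - 85 = -269 - 85 = -354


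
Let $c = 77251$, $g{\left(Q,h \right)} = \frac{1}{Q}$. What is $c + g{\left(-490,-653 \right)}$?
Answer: $\frac{37852989}{490} \approx 77251.0$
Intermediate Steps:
$c + g{\left(-490,-653 \right)} = 77251 + \frac{1}{-490} = 77251 - \frac{1}{490} = \frac{37852989}{490}$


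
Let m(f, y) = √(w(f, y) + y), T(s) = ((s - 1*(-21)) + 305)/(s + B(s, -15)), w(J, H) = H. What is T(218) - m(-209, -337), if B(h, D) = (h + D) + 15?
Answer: 136/109 - I*√674 ≈ 1.2477 - 25.962*I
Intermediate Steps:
B(h, D) = 15 + D + h (B(h, D) = (D + h) + 15 = 15 + D + h)
T(s) = (326 + s)/(2*s) (T(s) = ((s - 1*(-21)) + 305)/(s + (15 - 15 + s)) = ((s + 21) + 305)/(s + s) = ((21 + s) + 305)/((2*s)) = (326 + s)*(1/(2*s)) = (326 + s)/(2*s))
m(f, y) = √2*√y (m(f, y) = √(y + y) = √(2*y) = √2*√y)
T(218) - m(-209, -337) = (½)*(326 + 218)/218 - √2*√(-337) = (½)*(1/218)*544 - √2*I*√337 = 136/109 - I*√674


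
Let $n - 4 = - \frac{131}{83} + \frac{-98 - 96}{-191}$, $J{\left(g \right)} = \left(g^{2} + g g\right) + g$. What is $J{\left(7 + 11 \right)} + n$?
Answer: $\frac{10612591}{15853} \approx 669.44$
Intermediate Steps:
$J{\left(g \right)} = g + 2 g^{2}$ ($J{\left(g \right)} = \left(g^{2} + g^{2}\right) + g = 2 g^{2} + g = g + 2 g^{2}$)
$n = \frac{54493}{15853}$ ($n = 4 - \left(\frac{131}{83} - \frac{-98 - 96}{-191}\right) = 4 - \left(\frac{131}{83} - \left(-98 - 96\right) \left(- \frac{1}{191}\right)\right) = 4 - \frac{8919}{15853} = \frac{54493}{15853} \approx 3.4374$)
$J{\left(7 + 11 \right)} + n = \left(7 + 11\right) \left(1 + 2 \left(7 + 11\right)\right) + \frac{54493}{15853} = 18 \left(1 + 2 \cdot 18\right) + \frac{54493}{15853} = 18 \left(1 + 36\right) + \frac{54493}{15853} = 18 \cdot 37 + \frac{54493}{15853} = 666 + \frac{54493}{15853} = \frac{10612591}{15853}$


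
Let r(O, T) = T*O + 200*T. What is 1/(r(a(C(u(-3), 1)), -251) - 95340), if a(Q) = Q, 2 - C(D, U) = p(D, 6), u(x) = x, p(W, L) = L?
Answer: -1/144536 ≈ -6.9187e-6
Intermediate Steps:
C(D, U) = -4 (C(D, U) = 2 - 1*6 = 2 - 6 = -4)
r(O, T) = 200*T + O*T (r(O, T) = O*T + 200*T = 200*T + O*T)
1/(r(a(C(u(-3), 1)), -251) - 95340) = 1/(-251*(200 - 4) - 95340) = 1/(-251*196 - 95340) = 1/(-49196 - 95340) = 1/(-144536) = -1/144536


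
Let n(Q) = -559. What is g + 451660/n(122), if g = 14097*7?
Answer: 54709901/559 ≈ 97871.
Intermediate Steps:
g = 98679
g + 451660/n(122) = 98679 + 451660/(-559) = 98679 + 451660*(-1/559) = 98679 - 451660/559 = 54709901/559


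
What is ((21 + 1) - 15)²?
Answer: 49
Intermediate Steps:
((21 + 1) - 15)² = (22 - 15)² = 7² = 49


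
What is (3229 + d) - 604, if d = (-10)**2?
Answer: 2725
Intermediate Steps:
d = 100
(3229 + d) - 604 = (3229 + 100) - 604 = 3329 - 604 = 2725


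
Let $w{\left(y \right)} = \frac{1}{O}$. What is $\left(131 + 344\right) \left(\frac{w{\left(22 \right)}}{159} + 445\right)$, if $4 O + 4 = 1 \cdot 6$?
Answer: $\frac{33609575}{159} \approx 2.1138 \cdot 10^{5}$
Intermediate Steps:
$O = \frac{1}{2}$ ($O = -1 + \frac{1 \cdot 6}{4} = -1 + \frac{1}{4} \cdot 6 = -1 + \frac{3}{2} = \frac{1}{2} \approx 0.5$)
$w{\left(y \right)} = 2$ ($w{\left(y \right)} = \frac{1}{\frac{1}{2}} = 2$)
$\left(131 + 344\right) \left(\frac{w{\left(22 \right)}}{159} + 445\right) = \left(131 + 344\right) \left(\frac{2}{159} + 445\right) = 475 \left(2 \cdot \frac{1}{159} + 445\right) = 475 \left(\frac{2}{159} + 445\right) = 475 \cdot \frac{70757}{159} = \frac{33609575}{159}$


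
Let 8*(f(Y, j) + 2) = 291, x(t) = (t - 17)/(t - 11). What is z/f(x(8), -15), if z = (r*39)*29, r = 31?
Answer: 280488/275 ≈ 1020.0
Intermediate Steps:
x(t) = (-17 + t)/(-11 + t)
f(Y, j) = 275/8 (f(Y, j) = -2 + (⅛)*291 = -2 + 291/8 = 275/8)
z = 35061 (z = (31*39)*29 = 1209*29 = 35061)
z/f(x(8), -15) = 35061/(275/8) = 35061*(8/275) = 280488/275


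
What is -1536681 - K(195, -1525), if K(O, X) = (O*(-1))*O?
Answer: -1498656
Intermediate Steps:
K(O, X) = -O**2 (K(O, X) = (-O)*O = -O**2)
-1536681 - K(195, -1525) = -1536681 - (-1)*195**2 = -1536681 - (-1)*38025 = -1536681 - 1*(-38025) = -1536681 + 38025 = -1498656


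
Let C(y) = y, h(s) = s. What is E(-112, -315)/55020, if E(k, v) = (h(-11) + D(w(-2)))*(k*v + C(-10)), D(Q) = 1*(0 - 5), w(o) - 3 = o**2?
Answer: -28216/2751 ≈ -10.257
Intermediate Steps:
w(o) = 3 + o**2
D(Q) = -5 (D(Q) = 1*(-5) = -5)
E(k, v) = 160 - 16*k*v (E(k, v) = (-11 - 5)*(k*v - 10) = -16*(-10 + k*v) = 160 - 16*k*v)
E(-112, -315)/55020 = (160 - 16*(-112)*(-315))/55020 = (160 - 564480)*(1/55020) = -564320*1/55020 = -28216/2751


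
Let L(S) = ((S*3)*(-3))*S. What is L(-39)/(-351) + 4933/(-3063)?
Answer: 114524/3063 ≈ 37.389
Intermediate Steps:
L(S) = -9*S² (L(S) = ((3*S)*(-3))*S = (-9*S)*S = -9*S²)
L(-39)/(-351) + 4933/(-3063) = -9*(-39)²/(-351) + 4933/(-3063) = -9*1521*(-1/351) + 4933*(-1/3063) = -13689*(-1/351) - 4933/3063 = 39 - 4933/3063 = 114524/3063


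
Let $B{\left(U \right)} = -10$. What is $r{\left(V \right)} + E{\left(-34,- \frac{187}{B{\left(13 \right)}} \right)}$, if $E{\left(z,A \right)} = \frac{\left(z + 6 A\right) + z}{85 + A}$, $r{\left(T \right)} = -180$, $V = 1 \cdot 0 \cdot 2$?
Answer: $- \frac{10954}{61} \approx -179.57$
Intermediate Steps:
$V = 0$ ($V = 0 \cdot 2 = 0$)
$E{\left(z,A \right)} = \frac{2 z + 6 A}{85 + A}$
$r{\left(V \right)} + E{\left(-34,- \frac{187}{B{\left(13 \right)}} \right)} = -180 + \frac{2 \left(-34 + 3 \left(- \frac{187}{-10}\right)\right)}{85 - \frac{187}{-10}} = -180 + \frac{2 \left(-34 + 3 \left(\left(-187\right) \left(- \frac{1}{10}\right)\right)\right)}{85 - - \frac{187}{10}} = -180 + \frac{2 \left(-34 + 3 \cdot \frac{187}{10}\right)}{85 + \frac{187}{10}} = -180 + \frac{2 \left(-34 + \frac{561}{10}\right)}{\frac{1037}{10}} = -180 + 2 \cdot \frac{10}{1037} \cdot \frac{221}{10} = -180 + \frac{26}{61} = - \frac{10954}{61}$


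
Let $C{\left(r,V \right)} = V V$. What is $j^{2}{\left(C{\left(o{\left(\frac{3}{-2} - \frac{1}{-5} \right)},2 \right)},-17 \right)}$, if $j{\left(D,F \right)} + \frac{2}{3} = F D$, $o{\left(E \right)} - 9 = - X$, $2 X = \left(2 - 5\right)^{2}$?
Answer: $\frac{42436}{9} \approx 4715.1$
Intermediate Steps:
$X = \frac{9}{2}$ ($X = \frac{\left(2 - 5\right)^{2}}{2} = \frac{\left(-3\right)^{2}}{2} = \frac{1}{2} \cdot 9 = \frac{9}{2} \approx 4.5$)
$o{\left(E \right)} = \frac{9}{2}$ ($o{\left(E \right)} = 9 - \frac{9}{2} = \frac{9}{2}$)
$C{\left(r,V \right)} = V^{2}$
$j{\left(D,F \right)} = - \frac{2}{3} + D F$ ($j{\left(D,F \right)} = - \frac{2}{3} + F D = - \frac{2}{3} + D F$)
$j^{2}{\left(C{\left(o{\left(\frac{3}{-2} - \frac{1}{-5} \right)},2 \right)},-17 \right)} = \left(- \frac{2}{3} + 2^{2} \left(-17\right)\right)^{2} = \left(- \frac{2}{3} + 4 \left(-17\right)\right)^{2} = \left(- \frac{2}{3} - 68\right)^{2} = \left(- \frac{206}{3}\right)^{2} = \frac{42436}{9}$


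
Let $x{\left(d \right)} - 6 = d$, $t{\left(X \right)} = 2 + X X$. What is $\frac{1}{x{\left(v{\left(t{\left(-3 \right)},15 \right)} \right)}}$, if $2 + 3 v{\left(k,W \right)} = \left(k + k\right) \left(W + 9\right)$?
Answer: $\frac{3}{544} \approx 0.0055147$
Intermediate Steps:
$t{\left(X \right)} = 2 + X^{2}$
$v{\left(k,W \right)} = - \frac{2}{3} + \frac{2 k \left(9 + W\right)}{3}$ ($v{\left(k,W \right)} = - \frac{2}{3} + \frac{\left(k + k\right) \left(W + 9\right)}{3} = - \frac{2}{3} + \frac{2 k \left(9 + W\right)}{3}$)
$x{\left(d \right)} = 6 + d$
$\frac{1}{x{\left(v{\left(t{\left(-3 \right)},15 \right)} \right)}} = \frac{1}{6 + \left(- \frac{2}{3} + 6 \left(2 + \left(-3\right)^{2}\right) + \frac{2}{3} \cdot 15 \left(2 + \left(-3\right)^{2}\right)\right)} = \frac{1}{6 + \left(- \frac{2}{3} + 6 \left(2 + 9\right) + \frac{2}{3} \cdot 15 \left(2 + 9\right)\right)} = \frac{1}{6 + \left(- \frac{2}{3} + 6 \cdot 11 + \frac{2}{3} \cdot 15 \cdot 11\right)} = \frac{1}{6 + \left(- \frac{2}{3} + 66 + 110\right)} = \frac{1}{6 + \frac{526}{3}} = \frac{1}{\frac{544}{3}} = \frac{3}{544}$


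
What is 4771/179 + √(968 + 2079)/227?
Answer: 4771/179 + √3047/227 ≈ 26.897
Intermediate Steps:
4771/179 + √(968 + 2079)/227 = 4771*(1/179) + √3047*(1/227) = 4771/179 + √3047/227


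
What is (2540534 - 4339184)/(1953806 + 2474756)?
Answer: -899325/2214281 ≈ -0.40615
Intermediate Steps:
(2540534 - 4339184)/(1953806 + 2474756) = -1798650/4428562 = -1798650*1/4428562 = -899325/2214281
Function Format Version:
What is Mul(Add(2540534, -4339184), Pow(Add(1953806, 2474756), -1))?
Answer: Rational(-899325, 2214281) ≈ -0.40615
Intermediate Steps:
Mul(Add(2540534, -4339184), Pow(Add(1953806, 2474756), -1)) = Mul(-1798650, Pow(4428562, -1)) = Mul(-1798650, Rational(1, 4428562)) = Rational(-899325, 2214281)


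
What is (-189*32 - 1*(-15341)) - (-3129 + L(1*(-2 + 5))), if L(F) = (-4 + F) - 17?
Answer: 12440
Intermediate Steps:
L(F) = -21 + F
(-189*32 - 1*(-15341)) - (-3129 + L(1*(-2 + 5))) = (-189*32 - 1*(-15341)) - (-3129 + (-21 + 1*(-2 + 5))) = (-6048 + 15341) - (-3129 + (-21 + 1*3)) = 9293 - (-3129 + (-21 + 3)) = 9293 - (-3129 - 18) = 9293 - 1*(-3147) = 9293 + 3147 = 12440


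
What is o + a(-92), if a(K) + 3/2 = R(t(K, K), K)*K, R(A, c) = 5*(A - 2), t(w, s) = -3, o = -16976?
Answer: -29355/2 ≈ -14678.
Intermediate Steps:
R(A, c) = -10 + 5*A (R(A, c) = 5*(-2 + A) = -10 + 5*A)
a(K) = -3/2 - 25*K (a(K) = -3/2 + (-10 + 5*(-3))*K = -3/2 + (-10 - 15)*K = -3/2 - 25*K)
o + a(-92) = -16976 + (-3/2 - 25*(-92)) = -16976 + (-3/2 + 2300) = -16976 + 4597/2 = -29355/2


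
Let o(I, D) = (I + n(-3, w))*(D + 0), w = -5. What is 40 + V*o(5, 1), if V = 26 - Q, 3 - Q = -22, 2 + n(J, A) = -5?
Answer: 38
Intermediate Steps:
n(J, A) = -7 (n(J, A) = -2 - 5 = -7)
Q = 25 (Q = 3 - 1*(-22) = 3 + 22 = 25)
V = 1 (V = 26 - 1*25 = 26 - 25 = 1)
o(I, D) = D*(-7 + I) (o(I, D) = (I - 7)*(D + 0) = (-7 + I)*D = D*(-7 + I))
40 + V*o(5, 1) = 40 + 1*(1*(-7 + 5)) = 40 + 1*(1*(-2)) = 40 + 1*(-2) = 40 - 2 = 38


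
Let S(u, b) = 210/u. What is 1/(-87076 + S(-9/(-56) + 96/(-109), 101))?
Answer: -293/25598724 ≈ -1.1446e-5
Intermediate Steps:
1/(-87076 + S(-9/(-56) + 96/(-109), 101)) = 1/(-87076 + 210/(-9/(-56) + 96/(-109))) = 1/(-87076 + 210/(-9*(-1/56) + 96*(-1/109))) = 1/(-87076 + 210/(9/56 - 96/109)) = 1/(-87076 + 210/(-4395/6104)) = 1/(-87076 + 210*(-6104/4395)) = 1/(-87076 - 85456/293) = 1/(-25598724/293) = -293/25598724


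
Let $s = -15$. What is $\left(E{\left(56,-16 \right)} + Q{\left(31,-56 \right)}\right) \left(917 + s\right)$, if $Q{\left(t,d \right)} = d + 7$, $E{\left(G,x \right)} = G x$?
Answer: $-852390$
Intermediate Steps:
$Q{\left(t,d \right)} = 7 + d$
$\left(E{\left(56,-16 \right)} + Q{\left(31,-56 \right)}\right) \left(917 + s\right) = \left(56 \left(-16\right) + \left(7 - 56\right)\right) \left(917 - 15\right) = \left(-896 - 49\right) 902 = \left(-945\right) 902 = -852390$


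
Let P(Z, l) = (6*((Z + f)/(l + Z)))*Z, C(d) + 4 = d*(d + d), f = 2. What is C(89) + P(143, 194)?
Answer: 5461816/337 ≈ 16207.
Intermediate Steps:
C(d) = -4 + 2*d**2 (C(d) = -4 + d*(d + d) = -4 + d*(2*d) = -4 + 2*d**2)
P(Z, l) = 6*Z*(2 + Z)/(Z + l) (P(Z, l) = (6*((Z + 2)/(l + Z)))*Z = (6*((2 + Z)/(Z + l)))*Z = (6*(2 + Z)/(Z + l))*Z = 6*Z*(2 + Z)/(Z + l))
C(89) + P(143, 194) = (-4 + 2*89**2) + 6*143*(2 + 143)/(143 + 194) = (-4 + 2*7921) + 6*143*145/337 = (-4 + 15842) + 6*143*(1/337)*145 = 15838 + 124410/337 = 5461816/337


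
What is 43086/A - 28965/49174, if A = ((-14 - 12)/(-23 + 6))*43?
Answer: 418438413/639262 ≈ 654.56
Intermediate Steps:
A = 1118/17 (A = -26/(-17)*43 = -26*(-1/17)*43 = (26/17)*43 = 1118/17 ≈ 65.765)
43086/A - 28965/49174 = 43086/(1118/17) - 28965/49174 = 43086*(17/1118) - 28965*1/49174 = 8517/13 - 28965/49174 = 418438413/639262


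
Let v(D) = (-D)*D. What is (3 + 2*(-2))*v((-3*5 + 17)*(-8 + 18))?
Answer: 400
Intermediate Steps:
v(D) = -D**2
(3 + 2*(-2))*v((-3*5 + 17)*(-8 + 18)) = (3 + 2*(-2))*(-((-3*5 + 17)*(-8 + 18))**2) = (3 - 4)*(-((-15 + 17)*10)**2) = -(-1)*(2*10)**2 = -(-1)*20**2 = -(-1)*400 = -1*(-400) = 400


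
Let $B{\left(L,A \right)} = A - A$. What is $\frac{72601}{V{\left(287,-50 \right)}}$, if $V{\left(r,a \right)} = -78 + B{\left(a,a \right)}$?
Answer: $- \frac{72601}{78} \approx -930.78$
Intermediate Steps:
$B{\left(L,A \right)} = 0$
$V{\left(r,a \right)} = -78$ ($V{\left(r,a \right)} = -78 + 0 = -78$)
$\frac{72601}{V{\left(287,-50 \right)}} = \frac{72601}{-78} = 72601 \left(- \frac{1}{78}\right) = - \frac{72601}{78}$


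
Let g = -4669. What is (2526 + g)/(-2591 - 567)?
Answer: 2143/3158 ≈ 0.67859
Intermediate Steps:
(2526 + g)/(-2591 - 567) = (2526 - 4669)/(-2591 - 567) = -2143/(-3158) = -2143*(-1/3158) = 2143/3158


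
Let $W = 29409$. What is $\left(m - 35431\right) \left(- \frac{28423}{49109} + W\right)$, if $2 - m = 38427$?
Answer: $- \frac{106664176277248}{49109} \approx -2.172 \cdot 10^{9}$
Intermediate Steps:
$m = -38425$ ($m = 2 - 38427 = -38425$)
$\left(m - 35431\right) \left(- \frac{28423}{49109} + W\right) = \left(-38425 - 35431\right) \left(- \frac{28423}{49109} + 29409\right) = - 73856 \left(\left(-28423\right) \frac{1}{49109} + 29409\right) = - 73856 \left(- \frac{28423}{49109} + 29409\right) = \left(-73856\right) \frac{1444218158}{49109} = - \frac{106664176277248}{49109}$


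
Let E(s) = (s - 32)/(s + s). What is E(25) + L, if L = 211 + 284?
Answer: 24743/50 ≈ 494.86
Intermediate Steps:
E(s) = (-32 + s)/(2*s) (E(s) = (-32 + s)/((2*s)) = (-32 + s)*(1/(2*s)) = (-32 + s)/(2*s))
L = 495
E(25) + L = (½)*(-32 + 25)/25 + 495 = (½)*(1/25)*(-7) + 495 = -7/50 + 495 = 24743/50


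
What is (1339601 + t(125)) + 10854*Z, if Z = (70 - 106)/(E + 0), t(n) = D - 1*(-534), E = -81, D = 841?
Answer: 1345800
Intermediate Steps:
t(n) = 1375 (t(n) = 841 - 1*(-534) = 841 + 534 = 1375)
Z = 4/9 (Z = (70 - 106)/(-81 + 0) = -36/(-81) = -36*(-1/81) = 4/9 ≈ 0.44444)
(1339601 + t(125)) + 10854*Z = (1339601 + 1375) + 10854*(4/9) = 1340976 + 4824 = 1345800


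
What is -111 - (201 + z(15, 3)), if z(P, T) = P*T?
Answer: -357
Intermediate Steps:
-111 - (201 + z(15, 3)) = -111 - (201 + 15*3) = -111 - (201 + 45) = -111 - 1*246 = -111 - 246 = -357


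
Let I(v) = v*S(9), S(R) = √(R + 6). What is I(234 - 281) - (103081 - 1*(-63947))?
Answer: -167028 - 47*√15 ≈ -1.6721e+5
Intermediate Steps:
S(R) = √(6 + R)
I(v) = v*√15 (I(v) = v*√(6 + 9) = v*√15)
I(234 - 281) - (103081 - 1*(-63947)) = (234 - 281)*√15 - (103081 - 1*(-63947)) = -47*√15 - (103081 + 63947) = -47*√15 - 1*167028 = -47*√15 - 167028 = -167028 - 47*√15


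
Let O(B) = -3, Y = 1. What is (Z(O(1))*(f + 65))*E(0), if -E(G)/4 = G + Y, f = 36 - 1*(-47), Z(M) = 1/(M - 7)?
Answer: 296/5 ≈ 59.200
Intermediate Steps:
Z(M) = 1/(-7 + M)
f = 83 (f = 36 + 47 = 83)
E(G) = -4 - 4*G (E(G) = -4*(G + 1) = -4*(1 + G) = -4 - 4*G)
(Z(O(1))*(f + 65))*E(0) = ((83 + 65)/(-7 - 3))*(-4 - 4*0) = (148/(-10))*(-4 + 0) = -1/10*148*(-4) = -74/5*(-4) = 296/5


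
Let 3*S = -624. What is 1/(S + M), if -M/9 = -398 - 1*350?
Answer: 1/6524 ≈ 0.00015328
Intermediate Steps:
S = -208 (S = (⅓)*(-624) = -208)
M = 6732 (M = -9*(-398 - 1*350) = -9*(-398 - 350) = -9*(-748) = 6732)
1/(S + M) = 1/(-208 + 6732) = 1/6524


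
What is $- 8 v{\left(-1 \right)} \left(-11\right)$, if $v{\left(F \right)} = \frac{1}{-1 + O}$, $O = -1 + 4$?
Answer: $44$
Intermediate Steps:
$O = 3$
$v{\left(F \right)} = \frac{1}{2}$ ($v{\left(F \right)} = \frac{1}{-1 + 3} = \frac{1}{2}$)
$- 8 v{\left(-1 \right)} \left(-11\right) = \left(-8\right) \frac{1}{2} \left(-11\right) = \left(-4\right) \left(-11\right) = 44$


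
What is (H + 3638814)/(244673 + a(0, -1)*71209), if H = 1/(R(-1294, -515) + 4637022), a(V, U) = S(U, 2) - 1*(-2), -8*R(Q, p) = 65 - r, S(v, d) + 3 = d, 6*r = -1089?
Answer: 134985187607621/11717936402319 ≈ 11.520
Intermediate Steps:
r = -363/2 (r = (⅙)*(-1089) = -363/2 ≈ -181.50)
S(v, d) = -3 + d
R(Q, p) = -493/16 (R(Q, p) = -(65 - 1*(-363/2))/8 = -(65 + 363/2)/8 = -⅛*493/2 = -493/16)
a(V, U) = 1 (a(V, U) = (-3 + 2) - 1*(-2) = -1 + 2 = 1)
H = 16/74191859 (H = 1/(-493/16 + 4637022) = 1/(74191859/16) = 16/74191859 ≈ 2.1566e-7)
(H + 3638814)/(244673 + a(0, -1)*71209) = (16/74191859 + 3638814)/(244673 + 1*71209) = 269970375215242/(74191859*(244673 + 71209)) = (269970375215242/74191859)/315882 = (269970375215242/74191859)*(1/315882) = 134985187607621/11717936402319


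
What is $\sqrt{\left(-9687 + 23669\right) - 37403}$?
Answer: $i \sqrt{23421} \approx 153.04 i$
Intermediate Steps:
$\sqrt{\left(-9687 + 23669\right) - 37403} = \sqrt{13982 - 37403} = \sqrt{-23421} = i \sqrt{23421}$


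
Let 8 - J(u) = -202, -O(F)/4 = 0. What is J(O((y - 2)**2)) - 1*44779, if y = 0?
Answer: -44569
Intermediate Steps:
O(F) = 0 (O(F) = -4*0 = 0)
J(u) = 210 (J(u) = 8 - 1*(-202) = 8 + 202 = 210)
J(O((y - 2)**2)) - 1*44779 = 210 - 1*44779 = 210 - 44779 = -44569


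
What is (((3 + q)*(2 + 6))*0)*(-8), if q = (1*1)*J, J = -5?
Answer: 0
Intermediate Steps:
q = -5 (q = (1*1)*(-5) = 1*(-5) = -5)
(((3 + q)*(2 + 6))*0)*(-8) = (((3 - 5)*(2 + 6))*0)*(-8) = (-2*8*0)*(-8) = -16*0*(-8) = 0*(-8) = 0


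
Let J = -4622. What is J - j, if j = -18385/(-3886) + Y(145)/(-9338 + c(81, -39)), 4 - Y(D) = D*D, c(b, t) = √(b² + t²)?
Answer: -784198155585051/169410484766 - 63063*√898/87190162 ≈ -4629.0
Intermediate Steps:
Y(D) = 4 - D² (Y(D) = 4 - D*D = 4 - D²)
j = 18385/3886 - 21021/(-9338 + 3*√898) (j = -18385/(-3886) + (4 - 1*145²)/(-9338 + √(81² + (-39)²)) = -18385*(-1/3886) + (4 - 1*21025)/(-9338 + √(6561 + 1521)) = 18385/3886 + (4 - 21025)/(-9338 + √8082) = 18385/3886 - 21021/(-9338 + 3*√898) ≈ 7.0041)
J - j = -4622 - (1182894996599/169410484766 + 63063*√898/87190162) = -4622 + (-1182894996599/169410484766 - 63063*√898/87190162) = -784198155585051/169410484766 - 63063*√898/87190162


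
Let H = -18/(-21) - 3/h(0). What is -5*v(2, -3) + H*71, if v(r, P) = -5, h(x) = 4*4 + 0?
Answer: 8125/112 ≈ 72.545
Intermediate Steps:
h(x) = 16 (h(x) = 16 + 0 = 16)
H = 75/112 (H = -18/(-21) - 3/16 = -18*(-1/21) - 3*1/16 = 6/7 - 3/16 = 75/112 ≈ 0.66964)
-5*v(2, -3) + H*71 = -5*(-5) + (75/112)*71 = 25 + 5325/112 = 8125/112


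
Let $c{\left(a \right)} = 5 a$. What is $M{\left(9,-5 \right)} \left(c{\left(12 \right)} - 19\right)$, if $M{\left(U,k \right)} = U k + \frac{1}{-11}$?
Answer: $- \frac{20336}{11} \approx -1848.7$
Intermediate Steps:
$M{\left(U,k \right)} = - \frac{1}{11} + U k$ ($M{\left(U,k \right)} = U k - \frac{1}{11} = - \frac{1}{11} + U k$)
$M{\left(9,-5 \right)} \left(c{\left(12 \right)} - 19\right) = \left(- \frac{1}{11} + 9 \left(-5\right)\right) \left(5 \cdot 12 - 19\right) = \left(- \frac{1}{11} - 45\right) \left(60 - 19\right) = \left(- \frac{496}{11}\right) 41 = - \frac{20336}{11}$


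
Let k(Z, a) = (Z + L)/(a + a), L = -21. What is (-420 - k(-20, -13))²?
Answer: 120143521/676 ≈ 1.7773e+5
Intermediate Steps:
k(Z, a) = (-21 + Z)/(2*a) (k(Z, a) = (Z - 21)/(a + a) = (-21 + Z)/((2*a)) = (-21 + Z)*(1/(2*a)) = (-21 + Z)/(2*a))
(-420 - k(-20, -13))² = (-420 - (-21 - 20)/(2*(-13)))² = (-420 - (-1)*(-41)/(2*13))² = (-420 - 1*41/26)² = (-420 - 41/26)² = (-10961/26)² = 120143521/676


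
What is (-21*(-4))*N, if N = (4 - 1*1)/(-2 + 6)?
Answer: 63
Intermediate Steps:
N = ¾ (N = (4 - 1)/4 = 3*(¼) = ¾ ≈ 0.75000)
(-21*(-4))*N = -21*(-4)*(¾) = 84*(¾) = 63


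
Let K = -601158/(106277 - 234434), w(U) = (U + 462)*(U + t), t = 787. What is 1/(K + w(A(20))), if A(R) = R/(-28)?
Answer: 2093231/759229658018 ≈ 2.7570e-6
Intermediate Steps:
A(R) = -R/28 (A(R) = R*(-1/28) = -R/28)
w(U) = (462 + U)*(787 + U) (w(U) = (U + 462)*(U + 787) = (462 + U)*(787 + U))
K = 200386/42719 (K = -601158/(-128157) = -601158*(-1/128157) = 200386/42719 ≈ 4.6908)
1/(K + w(A(20))) = 1/(200386/42719 + (363594 + (-1/28*20)**2 + 1249*(-1/28*20))) = 1/(200386/42719 + (363594 + (-5/7)**2 + 1249*(-5/7))) = 1/(200386/42719 + (363594 + 25/49 - 6245/7)) = 1/(200386/42719 + 17772416/49) = 1/(759229658018/2093231) = 2093231/759229658018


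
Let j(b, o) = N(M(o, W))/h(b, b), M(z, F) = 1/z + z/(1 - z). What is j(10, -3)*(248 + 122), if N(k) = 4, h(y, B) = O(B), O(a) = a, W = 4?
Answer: 148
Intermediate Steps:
M(z, F) = 1/z + z/(1 - z)
h(y, B) = B
j(b, o) = 4/b
j(10, -3)*(248 + 122) = (4/10)*(248 + 122) = (4*(1/10))*370 = (2/5)*370 = 148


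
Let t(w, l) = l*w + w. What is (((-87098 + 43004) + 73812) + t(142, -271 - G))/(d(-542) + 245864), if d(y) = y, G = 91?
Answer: -10772/122661 ≈ -0.087819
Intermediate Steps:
t(w, l) = w + l*w
(((-87098 + 43004) + 73812) + t(142, -271 - G))/(d(-542) + 245864) = (((-87098 + 43004) + 73812) + 142*(1 + (-271 - 1*91)))/(-542 + 245864) = ((-44094 + 73812) + 142*(1 + (-271 - 91)))/245322 = (29718 + 142*(1 - 362))*(1/245322) = (29718 + 142*(-361))*(1/245322) = (29718 - 51262)*(1/245322) = -21544*1/245322 = -10772/122661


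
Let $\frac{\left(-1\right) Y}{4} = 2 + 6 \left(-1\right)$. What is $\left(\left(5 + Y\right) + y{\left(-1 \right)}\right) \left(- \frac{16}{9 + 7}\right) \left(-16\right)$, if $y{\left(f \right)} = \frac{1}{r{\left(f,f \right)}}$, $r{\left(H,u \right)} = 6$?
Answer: $\frac{1016}{3} \approx 338.67$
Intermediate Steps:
$y{\left(f \right)} = \frac{1}{6}$
$Y = 16$ ($Y = - 4 \left(2 + 6 \left(-1\right)\right) = - 4 \left(2 - 6\right) = \left(-4\right) \left(-4\right) = 16$)
$\left(\left(5 + Y\right) + y{\left(-1 \right)}\right) \left(- \frac{16}{9 + 7}\right) \left(-16\right) = \left(\left(5 + 16\right) + \frac{1}{6}\right) \left(- \frac{16}{9 + 7}\right) \left(-16\right) = \left(21 + \frac{1}{6}\right) \left(- \frac{16}{16}\right) \left(-16\right) = \frac{127 \left(\left(-16\right) \frac{1}{16}\right)}{6} \left(-16\right) = \frac{127}{6} \left(-1\right) \left(-16\right) = \left(- \frac{127}{6}\right) \left(-16\right) = \frac{1016}{3}$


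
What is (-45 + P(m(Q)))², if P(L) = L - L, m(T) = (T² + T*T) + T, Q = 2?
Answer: 2025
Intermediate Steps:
m(T) = T + 2*T² (m(T) = (T² + T²) + T = 2*T² + T = T + 2*T²)
P(L) = 0
(-45 + P(m(Q)))² = (-45 + 0)² = (-45)² = 2025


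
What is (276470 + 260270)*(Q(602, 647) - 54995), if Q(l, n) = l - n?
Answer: -29542169600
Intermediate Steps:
(276470 + 260270)*(Q(602, 647) - 54995) = (276470 + 260270)*((602 - 1*647) - 54995) = 536740*((602 - 647) - 54995) = 536740*(-45 - 54995) = 536740*(-55040) = -29542169600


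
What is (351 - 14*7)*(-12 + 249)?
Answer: 59961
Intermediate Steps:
(351 - 14*7)*(-12 + 249) = (351 - 98)*237 = 253*237 = 59961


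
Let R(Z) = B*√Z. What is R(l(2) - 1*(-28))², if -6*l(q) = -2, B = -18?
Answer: 9180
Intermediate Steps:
l(q) = ⅓ (l(q) = -⅙*(-2) = ⅓)
R(Z) = -18*√Z
R(l(2) - 1*(-28))² = (-18*√(⅓ - 1*(-28)))² = (-18*√(⅓ + 28))² = (-6*√255)² = 9180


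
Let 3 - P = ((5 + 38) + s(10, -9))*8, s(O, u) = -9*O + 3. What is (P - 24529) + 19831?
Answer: -4343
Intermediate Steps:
s(O, u) = 3 - 9*O
P = 355 (P = 3 - ((5 + 38) + (3 - 9*10))*8 = 3 - (43 + (3 - 90))*8 = 3 - (43 - 87)*8 = 3 - (-44)*8 = 3 - 1*(-352) = 3 + 352 = 355)
(P - 24529) + 19831 = (355 - 24529) + 19831 = -24174 + 19831 = -4343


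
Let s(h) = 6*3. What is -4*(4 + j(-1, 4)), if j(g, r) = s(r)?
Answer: -88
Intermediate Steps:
s(h) = 18
j(g, r) = 18
-4*(4 + j(-1, 4)) = -4*(4 + 18) = -4*22 = -88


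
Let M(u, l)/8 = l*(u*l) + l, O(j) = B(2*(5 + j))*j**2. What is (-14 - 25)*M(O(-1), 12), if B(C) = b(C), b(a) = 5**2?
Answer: -1126944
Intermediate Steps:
b(a) = 25
B(C) = 25
O(j) = 25*j**2
M(u, l) = 8*l + 8*u*l**2 (M(u, l) = 8*(l*(u*l) + l) = 8*(l*(l*u) + l) = 8*(u*l**2 + l) = 8*(l + u*l**2) = 8*l + 8*u*l**2)
(-14 - 25)*M(O(-1), 12) = (-14 - 25)*(8*12*(1 + 12*(25*(-1)**2))) = -312*12*(1 + 12*(25*1)) = -312*12*(1 + 12*25) = -312*12*(1 + 300) = -312*12*301 = -39*28896 = -1126944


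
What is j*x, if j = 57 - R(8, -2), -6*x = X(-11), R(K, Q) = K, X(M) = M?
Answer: 539/6 ≈ 89.833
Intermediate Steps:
x = 11/6 (x = -⅙*(-11) = 11/6 ≈ 1.8333)
j = 49 (j = 57 - 1*8 = 57 - 8 = 49)
j*x = 49*(11/6) = 539/6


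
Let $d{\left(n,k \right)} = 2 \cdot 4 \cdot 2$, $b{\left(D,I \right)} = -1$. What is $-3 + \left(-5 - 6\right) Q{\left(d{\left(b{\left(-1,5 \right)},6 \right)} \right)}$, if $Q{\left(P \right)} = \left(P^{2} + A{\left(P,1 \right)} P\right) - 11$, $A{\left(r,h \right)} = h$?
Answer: $-2874$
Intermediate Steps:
$d{\left(n,k \right)} = 16$ ($d{\left(n,k \right)} = 8 \cdot 2 = 16$)
$Q{\left(P \right)} = -11 + P + P^{2}$ ($Q{\left(P \right)} = \left(P^{2} + 1 P\right) - 11 = \left(P^{2} + P\right) - 11 = \left(P + P^{2}\right) - 11 = -11 + P + P^{2}$)
$-3 + \left(-5 - 6\right) Q{\left(d{\left(b{\left(-1,5 \right)},6 \right)} \right)} = -3 + \left(-5 - 6\right) \left(-11 + 16 + 16^{2}\right) = -3 + \left(-5 - 6\right) \left(-11 + 16 + 256\right) = -3 - 2871 = -2874$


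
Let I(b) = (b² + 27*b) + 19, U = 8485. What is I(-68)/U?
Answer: 2807/8485 ≈ 0.33082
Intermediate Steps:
I(b) = 19 + b² + 27*b
I(-68)/U = (19 + (-68)² + 27*(-68))/8485 = (19 + 4624 - 1836)*(1/8485) = 2807*(1/8485) = 2807/8485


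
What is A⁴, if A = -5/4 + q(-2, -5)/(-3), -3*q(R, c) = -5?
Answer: 17850625/1679616 ≈ 10.628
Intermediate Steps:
q(R, c) = 5/3 (q(R, c) = -⅓*(-5) = 5/3)
A = -65/36 (A = -5/4 + (5/3)/(-3) = -5*¼ + (5/3)*(-⅓) = -5/4 - 5/9 = -65/36 ≈ -1.8056)
A⁴ = (-65/36)⁴ = 17850625/1679616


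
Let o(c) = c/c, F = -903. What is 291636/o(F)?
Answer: 291636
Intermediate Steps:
o(c) = 1
291636/o(F) = 291636/1 = 291636*1 = 291636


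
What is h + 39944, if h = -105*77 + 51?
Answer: 31910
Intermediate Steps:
h = -8034 (h = -8085 + 51 = -8034)
h + 39944 = -8034 + 39944 = 31910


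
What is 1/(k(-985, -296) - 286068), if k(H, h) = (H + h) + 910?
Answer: -1/286439 ≈ -3.4911e-6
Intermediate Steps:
k(H, h) = 910 + H + h
1/(k(-985, -296) - 286068) = 1/((910 - 985 - 296) - 286068) = 1/(-371 - 286068) = 1/(-286439) = -1/286439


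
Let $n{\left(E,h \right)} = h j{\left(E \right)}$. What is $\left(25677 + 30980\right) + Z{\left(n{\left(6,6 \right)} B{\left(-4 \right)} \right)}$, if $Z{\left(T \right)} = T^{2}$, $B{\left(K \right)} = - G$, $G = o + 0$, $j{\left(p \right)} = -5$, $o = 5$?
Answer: $79157$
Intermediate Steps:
$n{\left(E,h \right)} = - 5 h$ ($n{\left(E,h \right)} = h \left(-5\right) = - 5 h$)
$G = 5$ ($G = 5 + 0 = 5$)
$B{\left(K \right)} = -5$ ($B{\left(K \right)} = \left(-1\right) 5 = -5$)
$\left(25677 + 30980\right) + Z{\left(n{\left(6,6 \right)} B{\left(-4 \right)} \right)} = \left(25677 + 30980\right) + \left(\left(-5\right) 6 \left(-5\right)\right)^{2} = 56657 + \left(\left(-30\right) \left(-5\right)\right)^{2} = 56657 + 150^{2} = 56657 + 22500 = 79157$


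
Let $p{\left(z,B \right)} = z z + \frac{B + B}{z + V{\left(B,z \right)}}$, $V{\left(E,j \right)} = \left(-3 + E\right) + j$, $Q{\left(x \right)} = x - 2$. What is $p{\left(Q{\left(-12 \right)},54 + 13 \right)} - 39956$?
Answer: $- \frac{715613}{18} \approx -39756.0$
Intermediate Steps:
$Q{\left(x \right)} = -2 + x$ ($Q{\left(x \right)} = x - 2 = -2 + x$)
$V{\left(E,j \right)} = -3 + E + j$
$p{\left(z,B \right)} = z^{2} + \frac{2 B}{-3 + B + 2 z}$ ($p{\left(z,B \right)} = z z + \frac{B + B}{z + \left(-3 + B + z\right)} = z^{2} + \frac{2 B}{-3 + B + 2 z}$)
$p{\left(Q{\left(-12 \right)},54 + 13 \right)} - 39956 = \frac{\left(-2 - 12\right)^{3} + 2 \left(54 + 13\right) + \left(-2 - 12\right)^{2} \left(-3 + \left(54 + 13\right) - 14\right)}{-3 + \left(54 + 13\right) + 2 \left(-2 - 12\right)} - 39956 = \frac{\left(-14\right)^{3} + 2 \cdot 67 + \left(-14\right)^{2} \left(-3 + 67 - 14\right)}{-3 + 67 + 2 \left(-14\right)} - 39956 = \frac{-2744 + 134 + 196 \cdot 50}{-3 + 67 - 28} - 39956 = \frac{-2744 + 134 + 9800}{36} - 39956 = \frac{1}{36} \cdot 7190 - 39956 = \frac{3595}{18} - 39956 = - \frac{715613}{18}$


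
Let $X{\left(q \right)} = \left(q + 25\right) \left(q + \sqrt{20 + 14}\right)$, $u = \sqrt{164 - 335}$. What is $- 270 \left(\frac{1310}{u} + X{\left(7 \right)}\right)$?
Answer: $-60480 - 8640 \sqrt{34} + \frac{117900 i \sqrt{19}}{19} \approx -1.1086 \cdot 10^{5} + 27048.0 i$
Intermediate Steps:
$u = 3 i \sqrt{19}$ ($u = \sqrt{-171} = 3 i \sqrt{19} \approx 13.077 i$)
$X{\left(q \right)} = \left(25 + q\right) \left(q + \sqrt{34}\right)$
$- 270 \left(\frac{1310}{u} + X{\left(7 \right)}\right) = - 270 \left(\frac{1310}{3 i \sqrt{19}} + \left(7^{2} + 25 \cdot 7 + 25 \sqrt{34} + 7 \sqrt{34}\right)\right) = - 270 \left(1310 \left(- \frac{i \sqrt{19}}{57}\right) + \left(49 + 175 + 25 \sqrt{34} + 7 \sqrt{34}\right)\right) = - 270 \left(- \frac{1310 i \sqrt{19}}{57} + \left(224 + 32 \sqrt{34}\right)\right) = - 270 \left(224 + 32 \sqrt{34} - \frac{1310 i \sqrt{19}}{57}\right) = -60480 - 8640 \sqrt{34} + \frac{117900 i \sqrt{19}}{19}$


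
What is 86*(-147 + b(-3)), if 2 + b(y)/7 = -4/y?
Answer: -39130/3 ≈ -13043.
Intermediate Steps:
b(y) = -14 - 28/y (b(y) = -14 + 7*(-4/y) = -14 - 28/y)
86*(-147 + b(-3)) = 86*(-147 + (-14 - 28/(-3))) = 86*(-147 + (-14 - 28*(-⅓))) = 86*(-147 + (-14 + 28/3)) = 86*(-147 - 14/3) = 86*(-455/3) = -39130/3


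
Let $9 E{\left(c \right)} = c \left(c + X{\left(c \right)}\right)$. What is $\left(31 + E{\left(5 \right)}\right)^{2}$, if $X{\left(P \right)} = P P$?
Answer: $\frac{20449}{9} \approx 2272.1$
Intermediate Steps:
$X{\left(P \right)} = P^{2}$
$E{\left(c \right)} = \frac{c \left(c + c^{2}\right)}{9}$
$\left(31 + E{\left(5 \right)}\right)^{2} = \left(31 + \frac{5^{2} \left(1 + 5\right)}{9}\right)^{2} = \left(31 + \frac{1}{9} \cdot 25 \cdot 6\right)^{2} = \left(31 + \frac{50}{3}\right)^{2} = \left(\frac{143}{3}\right)^{2} = \frac{20449}{9}$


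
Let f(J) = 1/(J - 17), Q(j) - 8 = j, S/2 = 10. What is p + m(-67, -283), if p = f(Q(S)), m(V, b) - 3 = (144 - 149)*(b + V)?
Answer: 19284/11 ≈ 1753.1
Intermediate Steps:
S = 20 (S = 2*10 = 20)
m(V, b) = 3 - 5*V - 5*b (m(V, b) = 3 + (144 - 149)*(b + V) = 3 - 5*(V + b) = 3 + (-5*V - 5*b) = 3 - 5*V - 5*b)
Q(j) = 8 + j
f(J) = 1/(-17 + J)
p = 1/11 (p = 1/(-17 + (8 + 20)) = 1/(-17 + 28) = 1/11 ≈ 0.090909)
p + m(-67, -283) = 1/11 + (3 - 5*(-67) - 5*(-283)) = 1/11 + (3 + 335 + 1415) = 1/11 + 1753 = 19284/11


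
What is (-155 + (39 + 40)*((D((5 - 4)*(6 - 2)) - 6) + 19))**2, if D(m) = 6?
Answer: 1811716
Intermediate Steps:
(-155 + (39 + 40)*((D((5 - 4)*(6 - 2)) - 6) + 19))**2 = (-155 + (39 + 40)*((6 - 6) + 19))**2 = (-155 + 79*(0 + 19))**2 = (-155 + 79*19)**2 = (-155 + 1501)**2 = 1346**2 = 1811716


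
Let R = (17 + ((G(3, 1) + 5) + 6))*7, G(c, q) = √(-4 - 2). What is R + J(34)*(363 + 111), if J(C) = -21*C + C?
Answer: -322124 + 7*I*√6 ≈ -3.2212e+5 + 17.146*I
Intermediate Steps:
J(C) = -20*C
G(c, q) = I*√6 (G(c, q) = √(-6) = I*√6)
R = 196 + 7*I*√6 (R = (17 + ((I*√6 + 5) + 6))*7 = (17 + ((5 + I*√6) + 6))*7 = (17 + (11 + I*√6))*7 = (28 + I*√6)*7 = 196 + 7*I*√6 ≈ 196.0 + 17.146*I)
R + J(34)*(363 + 111) = (196 + 7*I*√6) + (-20*34)*(363 + 111) = (196 + 7*I*√6) - 680*474 = (196 + 7*I*√6) - 322320 = -322124 + 7*I*√6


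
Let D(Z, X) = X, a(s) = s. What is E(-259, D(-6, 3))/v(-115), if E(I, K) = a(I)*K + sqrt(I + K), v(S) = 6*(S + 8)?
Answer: 259/214 - 8*I/321 ≈ 1.2103 - 0.024922*I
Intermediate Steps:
v(S) = 48 + 6*S (v(S) = 6*(8 + S) = 48 + 6*S)
E(I, K) = sqrt(I + K) + I*K (E(I, K) = I*K + sqrt(I + K) = sqrt(I + K) + I*K)
E(-259, D(-6, 3))/v(-115) = (sqrt(-259 + 3) - 259*3)/(48 + 6*(-115)) = (sqrt(-256) - 777)/(48 - 690) = (16*I - 777)/(-642) = (-777 + 16*I)*(-1/642) = 259/214 - 8*I/321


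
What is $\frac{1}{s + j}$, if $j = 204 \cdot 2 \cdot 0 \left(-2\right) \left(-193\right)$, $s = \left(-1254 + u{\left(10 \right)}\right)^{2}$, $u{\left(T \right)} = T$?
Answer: $\frac{1}{1547536} \approx 6.4619 \cdot 10^{-7}$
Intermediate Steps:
$s = 1547536$ ($s = \left(-1254 + 10\right)^{2} = \left(-1244\right)^{2} = 1547536$)
$j = 0$ ($j = 204 \cdot 0 \left(-2\right) \left(-193\right) = 204 \cdot 0 \left(-193\right) = 0 \left(-193\right) = 0$)
$\frac{1}{s + j} = \frac{1}{1547536 + 0} = \frac{1}{1547536}$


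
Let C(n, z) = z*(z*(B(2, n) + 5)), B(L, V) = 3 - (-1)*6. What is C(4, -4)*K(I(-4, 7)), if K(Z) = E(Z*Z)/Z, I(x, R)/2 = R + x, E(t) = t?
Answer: 1344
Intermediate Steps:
B(L, V) = 9 (B(L, V) = 3 - 1*(-6) = 3 + 6 = 9)
C(n, z) = 14*z**2 (C(n, z) = z*(z*(9 + 5)) = z*(z*14) = z*(14*z) = 14*z**2)
I(x, R) = 2*R + 2*x (I(x, R) = 2*(R + x) = 2*R + 2*x)
K(Z) = Z (K(Z) = (Z*Z)/Z = Z**2/Z = Z)
C(4, -4)*K(I(-4, 7)) = (14*(-4)**2)*(2*7 + 2*(-4)) = (14*16)*(14 - 8) = 224*6 = 1344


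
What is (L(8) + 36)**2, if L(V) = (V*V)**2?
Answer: 17073424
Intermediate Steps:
L(V) = V**4 (L(V) = (V**2)**2 = V**4)
(L(8) + 36)**2 = (8**4 + 36)**2 = (4096 + 36)**2 = 4132**2 = 17073424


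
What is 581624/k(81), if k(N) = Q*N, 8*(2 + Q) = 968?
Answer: 581624/9639 ≈ 60.341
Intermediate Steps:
Q = 119 (Q = -2 + (1/8)*968 = -2 + 121 = 119)
k(N) = 119*N
581624/k(81) = 581624/((119*81)) = 581624/9639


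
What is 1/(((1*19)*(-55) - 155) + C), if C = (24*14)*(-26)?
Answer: -1/9936 ≈ -0.00010064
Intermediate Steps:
C = -8736 (C = 336*(-26) = -8736)
1/(((1*19)*(-55) - 155) + C) = 1/(((1*19)*(-55) - 155) - 8736) = 1/((19*(-55) - 155) - 8736) = 1/((-1045 - 155) - 8736) = 1/(-1200 - 8736) = 1/(-9936) = -1/9936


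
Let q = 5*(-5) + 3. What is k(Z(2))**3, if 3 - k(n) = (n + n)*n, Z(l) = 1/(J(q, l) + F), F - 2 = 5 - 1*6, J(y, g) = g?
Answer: 15625/729 ≈ 21.433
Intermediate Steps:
q = -22 (q = -25 + 3 = -22)
F = 1 (F = 2 + (5 - 1*6) = 2 + (5 - 6) = 2 - 1 = 1)
Z(l) = 1/(1 + l) (Z(l) = 1/(l + 1) = 1/(1 + l))
k(n) = 3 - 2*n**2 (k(n) = 3 - (n + n)*n = 3 - 2*n*n = 3 - 2*n**2)
k(Z(2))**3 = (3 - 2/(1 + 2)**2)**3 = (3 - 2*(1/3)**2)**3 = (3 - 2*1/9)**3 = (3 - 2/9)**3 = (25/9)**3 = 15625/729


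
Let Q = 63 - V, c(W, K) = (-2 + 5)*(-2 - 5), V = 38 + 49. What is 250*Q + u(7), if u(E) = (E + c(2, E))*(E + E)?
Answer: -6196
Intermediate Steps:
V = 87
c(W, K) = -21 (c(W, K) = 3*(-7) = -21)
Q = -24 (Q = 63 - 1*87 = 63 - 87 = -24)
u(E) = 2*E*(-21 + E) (u(E) = (E - 21)*(E + E) = (-21 + E)*(2*E) = 2*E*(-21 + E))
250*Q + u(7) = 250*(-24) + 2*7*(-21 + 7) = -6000 + 2*7*(-14) = -6000 - 196 = -6196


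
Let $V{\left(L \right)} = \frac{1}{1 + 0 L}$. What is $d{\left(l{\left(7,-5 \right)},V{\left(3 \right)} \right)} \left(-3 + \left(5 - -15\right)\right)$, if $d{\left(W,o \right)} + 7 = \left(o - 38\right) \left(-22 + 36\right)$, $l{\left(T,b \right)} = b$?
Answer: $-8925$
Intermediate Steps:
$V{\left(L \right)} = 1$ ($V{\left(L \right)} = \frac{1}{1 + 0} = 1^{-1} = 1$)
$d{\left(W,o \right)} = -539 + 14 o$ ($d{\left(W,o \right)} = -7 + \left(o - 38\right) \left(-22 + 36\right) = -7 + \left(-38 + o\right) 14 = -7 + \left(-532 + 14 o\right) = -539 + 14 o$)
$d{\left(l{\left(7,-5 \right)},V{\left(3 \right)} \right)} \left(-3 + \left(5 - -15\right)\right) = \left(-539 + 14 \cdot 1\right) \left(-3 + \left(5 - -15\right)\right) = \left(-539 + 14\right) \left(-3 + \left(5 + 15\right)\right) = - 525 \left(-3 + 20\right) = \left(-525\right) 17 = -8925$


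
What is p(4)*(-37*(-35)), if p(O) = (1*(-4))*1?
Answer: -5180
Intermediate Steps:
p(O) = -4 (p(O) = -4*1 = -4)
p(4)*(-37*(-35)) = -(-148)*(-35) = -4*1295 = -5180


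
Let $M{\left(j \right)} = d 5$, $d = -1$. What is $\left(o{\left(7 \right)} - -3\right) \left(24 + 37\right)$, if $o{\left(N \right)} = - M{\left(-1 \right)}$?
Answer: $488$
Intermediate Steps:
$M{\left(j \right)} = -5$ ($M{\left(j \right)} = \left(-1\right) 5 = -5$)
$o{\left(N \right)} = 5$ ($o{\left(N \right)} = \left(-1\right) \left(-5\right) = 5$)
$\left(o{\left(7 \right)} - -3\right) \left(24 + 37\right) = \left(5 - -3\right) \left(24 + 37\right) = \left(5 + \left(-1 + 4\right)\right) 61 = \left(5 + 3\right) 61 = 8 \cdot 61 = 488$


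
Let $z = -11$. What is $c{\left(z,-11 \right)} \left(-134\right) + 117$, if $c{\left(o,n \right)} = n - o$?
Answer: $117$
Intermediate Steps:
$c{\left(z,-11 \right)} \left(-134\right) + 117 = \left(-11 - -11\right) \left(-134\right) + 117 = \left(-11 + 11\right) \left(-134\right) + 117 = 0 \left(-134\right) + 117 = 0 + 117 = 117$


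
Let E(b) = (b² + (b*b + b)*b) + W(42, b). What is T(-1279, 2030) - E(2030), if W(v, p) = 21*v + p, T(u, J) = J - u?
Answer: -8373668403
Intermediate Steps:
W(v, p) = p + 21*v
E(b) = 882 + b + b² + b*(b + b²) (E(b) = (b² + (b*b + b)*b) + (b + 21*42) = (b² + (b² + b)*b) + (b + 882) = (b² + (b + b²)*b) + (882 + b) = (b² + b*(b + b²)) + (882 + b) = 882 + b + b² + b*(b + b²))
T(-1279, 2030) - E(2030) = (2030 - 1*(-1279)) - (882 + 2030 + 2030³ + 2*2030²) = (2030 + 1279) - (882 + 2030 + 8365427000 + 2*4120900) = 3309 - (882 + 2030 + 8365427000 + 8241800) = 3309 - 1*8373671712 = 3309 - 8373671712 = -8373668403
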